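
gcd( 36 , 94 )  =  2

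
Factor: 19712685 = 3^1*5^1*1314179^1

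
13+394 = 407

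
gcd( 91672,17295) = 1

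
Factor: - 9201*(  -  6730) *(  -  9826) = -2^2* 3^1*5^1*17^3*673^1*  3067^1 = -608452744980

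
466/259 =466/259  =  1.80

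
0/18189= 0 = 0.00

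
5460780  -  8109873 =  - 2649093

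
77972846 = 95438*817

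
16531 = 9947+6584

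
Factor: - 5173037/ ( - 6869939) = 23^( - 1 )*1291^1*4007^1 * 298693^( - 1 )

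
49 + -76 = -27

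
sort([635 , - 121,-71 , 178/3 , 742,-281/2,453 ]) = [-281/2, - 121, - 71,178/3, 453,635,742] 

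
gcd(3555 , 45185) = 5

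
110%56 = 54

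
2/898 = 1/449 =0.00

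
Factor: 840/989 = 2^3*3^1*5^1*7^1* 23^(-1)*43^ ( - 1)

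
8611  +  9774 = 18385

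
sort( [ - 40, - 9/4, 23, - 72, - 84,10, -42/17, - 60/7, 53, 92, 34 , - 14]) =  [ - 84, - 72,-40, -14, - 60/7,-42/17, - 9/4, 10, 23,34  ,  53,  92]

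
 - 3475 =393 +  - 3868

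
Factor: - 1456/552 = -2^1*3^( - 1 )*7^1*13^1* 23^( -1)=   - 182/69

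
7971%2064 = 1779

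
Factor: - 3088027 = - 1531^1*2017^1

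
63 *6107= 384741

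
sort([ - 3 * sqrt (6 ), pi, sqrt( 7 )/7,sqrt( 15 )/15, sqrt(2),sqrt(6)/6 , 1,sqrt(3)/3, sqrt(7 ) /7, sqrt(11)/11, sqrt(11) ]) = [  -  3*sqrt (6 ),sqrt(15)/15,sqrt( 11)/11, sqrt(7)/7,sqrt( 7)/7,sqrt( 6)/6,sqrt(3 ) /3,1,sqrt( 2),pi , sqrt (11 )]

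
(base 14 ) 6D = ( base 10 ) 97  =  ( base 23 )45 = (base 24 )41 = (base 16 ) 61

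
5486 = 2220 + 3266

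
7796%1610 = 1356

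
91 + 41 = 132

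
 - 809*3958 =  - 3202022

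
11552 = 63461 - 51909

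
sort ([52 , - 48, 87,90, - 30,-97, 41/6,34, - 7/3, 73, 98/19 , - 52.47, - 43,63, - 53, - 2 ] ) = [ - 97 , - 53, - 52.47, - 48, - 43, - 30, - 7/3 , - 2,  98/19,41/6,34,52, 63,73,87, 90]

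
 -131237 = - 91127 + -40110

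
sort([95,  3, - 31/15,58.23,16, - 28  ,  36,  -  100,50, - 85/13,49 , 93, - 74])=[-100,-74, -28, - 85/13, - 31/15 , 3,16,  36,  49,  50, 58.23, 93, 95]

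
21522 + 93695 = 115217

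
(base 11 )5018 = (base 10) 6674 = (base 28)8ea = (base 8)15022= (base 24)be2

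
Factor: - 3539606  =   -2^1 * 7^1*252829^1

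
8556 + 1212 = 9768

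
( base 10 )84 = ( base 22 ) 3I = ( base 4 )1110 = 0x54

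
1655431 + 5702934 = 7358365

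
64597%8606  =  4355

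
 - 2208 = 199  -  2407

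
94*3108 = 292152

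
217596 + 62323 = 279919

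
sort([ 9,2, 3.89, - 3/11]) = [ - 3/11,  2, 3.89,9 ]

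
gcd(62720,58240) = 4480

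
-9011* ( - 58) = 522638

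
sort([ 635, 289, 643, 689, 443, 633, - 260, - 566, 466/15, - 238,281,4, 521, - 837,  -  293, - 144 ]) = [ - 837, - 566,-293, -260, - 238,  -  144, 4, 466/15,281, 289 , 443  ,  521, 633, 635, 643, 689 ]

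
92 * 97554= 8974968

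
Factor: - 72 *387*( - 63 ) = 1755432 = 2^3 *3^6*7^1*43^1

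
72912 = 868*84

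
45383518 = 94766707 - 49383189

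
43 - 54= - 11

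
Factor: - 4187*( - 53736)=224992632 = 2^3*3^1*53^1 *79^1*2239^1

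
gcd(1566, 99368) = 2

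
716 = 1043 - 327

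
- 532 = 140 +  - 672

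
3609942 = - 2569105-- 6179047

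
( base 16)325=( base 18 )28D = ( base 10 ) 805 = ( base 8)1445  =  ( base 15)38a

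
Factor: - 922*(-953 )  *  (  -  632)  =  -555316912 = -2^4*79^1*461^1*953^1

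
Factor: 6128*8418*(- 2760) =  - 142375991040=- 2^8*3^2*5^1*23^2* 61^1*383^1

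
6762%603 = 129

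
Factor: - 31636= - 2^2 * 11^1*719^1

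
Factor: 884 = 2^2 *13^1*17^1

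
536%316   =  220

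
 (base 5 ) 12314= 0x3bf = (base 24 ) 1FN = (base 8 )1677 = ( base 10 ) 959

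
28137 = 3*9379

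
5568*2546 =14176128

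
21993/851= 21993/851 = 25.84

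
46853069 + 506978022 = 553831091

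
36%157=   36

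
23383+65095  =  88478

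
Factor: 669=3^1*223^1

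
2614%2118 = 496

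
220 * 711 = 156420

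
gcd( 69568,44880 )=16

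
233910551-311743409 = - 77832858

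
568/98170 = 284/49085  =  0.01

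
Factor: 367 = 367^1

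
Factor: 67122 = 2^1 *3^3*11^1 * 113^1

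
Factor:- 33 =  -3^1*11^1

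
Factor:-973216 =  - 2^5 * 17^1*1789^1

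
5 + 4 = 9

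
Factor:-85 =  - 5^1*17^1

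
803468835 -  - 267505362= 1070974197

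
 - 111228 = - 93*1196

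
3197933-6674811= -3476878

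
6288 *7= 44016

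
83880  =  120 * 699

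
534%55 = 39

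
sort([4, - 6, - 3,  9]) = [ - 6, - 3,4,9 ]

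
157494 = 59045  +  98449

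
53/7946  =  53/7946 = 0.01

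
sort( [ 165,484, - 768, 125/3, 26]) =[ - 768 , 26, 125/3, 165, 484 ]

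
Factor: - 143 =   -  11^1*13^1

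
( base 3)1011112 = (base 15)3bb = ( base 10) 851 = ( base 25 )191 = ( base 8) 1523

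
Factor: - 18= - 2^1*3^2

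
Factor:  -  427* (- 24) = 2^3*3^1*7^1*61^1  =  10248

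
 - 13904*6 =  - 83424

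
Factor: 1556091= 3^4*19211^1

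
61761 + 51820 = 113581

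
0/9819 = 0 = 0.00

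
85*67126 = 5705710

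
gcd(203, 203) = 203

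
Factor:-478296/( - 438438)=2^2*3^1*11^( - 1) = 12/11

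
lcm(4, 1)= 4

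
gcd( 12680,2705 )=5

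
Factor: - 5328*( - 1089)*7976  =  46278283392 = 2^7 *3^4 * 11^2 * 37^1*997^1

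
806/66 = 403/33=12.21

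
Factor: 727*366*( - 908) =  - 241602456=- 2^3 * 3^1*61^1*227^1 *727^1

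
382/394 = 191/197 = 0.97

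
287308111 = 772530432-485222321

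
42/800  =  21/400 = 0.05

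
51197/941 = 51197/941 = 54.41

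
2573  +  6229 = 8802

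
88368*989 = 87395952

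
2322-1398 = 924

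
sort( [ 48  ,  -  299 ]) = [-299,48]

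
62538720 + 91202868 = 153741588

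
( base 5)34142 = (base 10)2422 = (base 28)32E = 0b100101110110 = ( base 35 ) 1Y7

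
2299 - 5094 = - 2795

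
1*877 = 877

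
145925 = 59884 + 86041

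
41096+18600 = 59696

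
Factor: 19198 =2^1*29^1*331^1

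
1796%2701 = 1796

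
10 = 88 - 78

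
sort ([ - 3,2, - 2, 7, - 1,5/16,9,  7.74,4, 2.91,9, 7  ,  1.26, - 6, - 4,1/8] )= [ - 6, - 4, - 3, - 2,-1,1/8, 5/16,1.26 , 2,2.91,4,7,7,7.74,  9,9]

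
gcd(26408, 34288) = 8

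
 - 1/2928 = - 1/2928 = - 0.00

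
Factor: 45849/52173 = 29/33 = 3^( - 1 )*11^( -1)*29^1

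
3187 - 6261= - 3074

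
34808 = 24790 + 10018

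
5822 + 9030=14852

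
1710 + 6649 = 8359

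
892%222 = 4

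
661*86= 56846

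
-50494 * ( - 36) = 1817784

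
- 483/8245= -483/8245 = -0.06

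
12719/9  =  12719/9 = 1413.22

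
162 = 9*18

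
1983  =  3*661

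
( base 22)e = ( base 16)e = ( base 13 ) 11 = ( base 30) E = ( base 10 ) 14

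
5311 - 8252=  - 2941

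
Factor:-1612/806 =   -  2^1 = - 2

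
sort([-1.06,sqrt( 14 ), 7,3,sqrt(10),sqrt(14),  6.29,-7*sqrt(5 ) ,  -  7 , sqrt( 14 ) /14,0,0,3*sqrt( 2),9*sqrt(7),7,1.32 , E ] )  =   [-7*sqrt( 5),  -  7,-1.06,0, 0,sqrt( 14) /14,1.32,E, 3, sqrt (10 ), sqrt( 14 ),sqrt(14), 3*sqrt (2 ),6.29 , 7 , 7,9*sqrt(7)]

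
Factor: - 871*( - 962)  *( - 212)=- 177635224 =-2^3*13^2*37^1*53^1*67^1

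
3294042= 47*70086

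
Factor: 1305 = 3^2*5^1*29^1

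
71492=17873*4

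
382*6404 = 2446328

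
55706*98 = 5459188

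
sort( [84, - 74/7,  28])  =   [ - 74/7,  28,84]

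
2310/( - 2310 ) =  - 1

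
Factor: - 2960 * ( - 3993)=11819280=2^4*3^1*5^1*11^3*37^1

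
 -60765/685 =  - 12153/137=-  88.71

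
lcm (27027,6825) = 675675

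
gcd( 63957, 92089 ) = 1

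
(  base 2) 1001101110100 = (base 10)4980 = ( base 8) 11564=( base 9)6743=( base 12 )2a70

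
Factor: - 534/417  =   - 2^1*89^1 * 139^(-1) = -178/139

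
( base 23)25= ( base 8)63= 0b110011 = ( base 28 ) 1N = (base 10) 51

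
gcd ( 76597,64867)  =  1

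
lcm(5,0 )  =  0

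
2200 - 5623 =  - 3423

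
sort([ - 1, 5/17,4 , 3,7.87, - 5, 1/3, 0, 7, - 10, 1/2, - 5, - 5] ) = [ - 10,  -  5,-5, - 5,- 1, 0, 5/17,1/3,  1/2,3,4,7,7.87]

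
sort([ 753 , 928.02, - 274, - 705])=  [ - 705, - 274,753, 928.02 ]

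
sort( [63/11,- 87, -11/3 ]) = [- 87, - 11/3,63/11]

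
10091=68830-58739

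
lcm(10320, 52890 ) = 423120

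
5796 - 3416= 2380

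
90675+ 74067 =164742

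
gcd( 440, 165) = 55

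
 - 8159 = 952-9111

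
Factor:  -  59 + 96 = 37 =37^1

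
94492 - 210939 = - 116447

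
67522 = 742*91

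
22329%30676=22329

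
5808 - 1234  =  4574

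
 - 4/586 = -1 + 291/293  =  - 0.01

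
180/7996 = 45/1999 =0.02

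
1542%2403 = 1542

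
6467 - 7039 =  - 572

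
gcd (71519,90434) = 1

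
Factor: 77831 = 13^1*5987^1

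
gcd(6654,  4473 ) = 3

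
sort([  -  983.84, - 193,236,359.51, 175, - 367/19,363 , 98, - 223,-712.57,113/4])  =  [ - 983.84, - 712.57, - 223,-193, - 367/19,  113/4,98,175,236,359.51, 363] 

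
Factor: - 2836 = - 2^2*709^1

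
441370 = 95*4646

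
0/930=0 = 0.00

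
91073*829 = 75499517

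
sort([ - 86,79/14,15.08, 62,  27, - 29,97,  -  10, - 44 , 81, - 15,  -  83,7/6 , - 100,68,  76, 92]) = [ -100 ,  -  86,-83, - 44, - 29, - 15, - 10, 7/6  ,  79/14,15.08,27,62,  68,76, 81, 92,97]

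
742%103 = 21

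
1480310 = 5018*295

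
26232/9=8744/3 = 2914.67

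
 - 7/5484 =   -  7/5484 = - 0.00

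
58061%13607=3633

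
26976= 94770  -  67794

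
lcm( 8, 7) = 56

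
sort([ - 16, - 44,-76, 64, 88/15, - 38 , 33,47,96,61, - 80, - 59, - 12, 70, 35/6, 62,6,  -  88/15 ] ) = [  -  80, - 76, - 59,  -  44, - 38,- 16, - 12,  -  88/15, 35/6, 88/15, 6, 33,47, 61, 62, 64, 70 , 96] 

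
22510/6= 3751+ 2/3  =  3751.67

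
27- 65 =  - 38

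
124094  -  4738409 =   -  4614315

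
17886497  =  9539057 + 8347440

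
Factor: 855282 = 2^1*3^1 *142547^1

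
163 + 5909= 6072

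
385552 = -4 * ( - 96388)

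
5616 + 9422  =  15038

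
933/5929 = 933/5929 = 0.16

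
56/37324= 2/1333 =0.00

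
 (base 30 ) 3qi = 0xDAA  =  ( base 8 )6652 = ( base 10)3498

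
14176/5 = 2835 + 1/5  =  2835.20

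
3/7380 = 1/2460 = 0.00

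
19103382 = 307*62226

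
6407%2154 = 2099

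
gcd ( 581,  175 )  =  7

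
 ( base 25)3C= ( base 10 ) 87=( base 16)57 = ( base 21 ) 43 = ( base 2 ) 1010111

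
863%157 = 78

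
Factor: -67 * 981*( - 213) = 3^3*67^1*71^1*109^1 = 13999851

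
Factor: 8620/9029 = 2^2*5^1*431^1*9029^( - 1)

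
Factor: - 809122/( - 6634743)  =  2^1*3^( - 1 )*17^( - 1 ) * 19^( - 1 )*41^( - 1) * 137^1 *167^( - 1 ) * 2953^1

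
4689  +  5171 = 9860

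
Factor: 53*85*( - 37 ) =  - 166685 = - 5^1*17^1 * 37^1 * 53^1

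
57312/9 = 6368  =  6368.00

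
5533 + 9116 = 14649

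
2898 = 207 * 14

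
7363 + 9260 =16623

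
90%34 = 22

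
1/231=1/231 = 0.00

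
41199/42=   13733/14 = 980.93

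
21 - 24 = -3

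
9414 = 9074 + 340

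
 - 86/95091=  -  86/95091 = - 0.00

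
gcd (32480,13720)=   280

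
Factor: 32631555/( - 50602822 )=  - 2^( -1)*3^1 * 5^1*11^1 *67^(  -  1)*197767^1 *377633^( - 1)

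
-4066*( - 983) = 3996878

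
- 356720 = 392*(  -  910)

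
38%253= 38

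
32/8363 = 32/8363 = 0.00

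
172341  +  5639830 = 5812171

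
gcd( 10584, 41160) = 1176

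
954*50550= 48224700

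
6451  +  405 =6856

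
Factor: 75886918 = 2^1*89^1*  426331^1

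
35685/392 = 35685/392 = 91.03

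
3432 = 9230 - 5798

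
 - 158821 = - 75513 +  - 83308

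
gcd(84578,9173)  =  1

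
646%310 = 26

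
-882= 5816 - 6698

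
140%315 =140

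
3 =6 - 3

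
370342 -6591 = 363751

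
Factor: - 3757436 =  - 2^2 * 939359^1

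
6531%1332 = 1203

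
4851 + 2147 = 6998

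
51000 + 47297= 98297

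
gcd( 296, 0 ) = 296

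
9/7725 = 3/2575=0.00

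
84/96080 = 21/24020 = 0.00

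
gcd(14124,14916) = 132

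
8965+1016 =9981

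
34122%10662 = 2136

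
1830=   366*5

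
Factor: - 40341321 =-3^4*53^1* 9397^1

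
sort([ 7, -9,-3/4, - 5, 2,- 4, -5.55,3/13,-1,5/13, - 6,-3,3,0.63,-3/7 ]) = [ - 9,- 6, - 5.55, - 5,- 4 , - 3, -1,-3/4, - 3/7,3/13,5/13,0.63, 2,3, 7 ] 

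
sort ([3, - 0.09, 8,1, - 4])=[-4, - 0.09 , 1,3, 8]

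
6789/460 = 14 + 349/460 = 14.76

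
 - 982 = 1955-2937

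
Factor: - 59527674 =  - 2^1*3^2 * 743^1  *  4451^1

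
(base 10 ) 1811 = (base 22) 3g7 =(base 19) 506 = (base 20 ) 4ab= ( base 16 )713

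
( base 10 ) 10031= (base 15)2e8b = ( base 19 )18ei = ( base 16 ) 272F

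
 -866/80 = -11 +7/40 = -10.82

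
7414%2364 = 322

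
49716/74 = 24858/37 = 671.84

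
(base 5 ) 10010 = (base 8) 1166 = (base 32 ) JM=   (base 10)630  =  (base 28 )ME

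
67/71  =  67/71 = 0.94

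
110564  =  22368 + 88196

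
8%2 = 0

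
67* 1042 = 69814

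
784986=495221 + 289765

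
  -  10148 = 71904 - 82052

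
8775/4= 8775/4 = 2193.75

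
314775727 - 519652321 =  -204876594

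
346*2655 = 918630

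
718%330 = 58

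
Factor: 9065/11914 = 35/46= 2^( - 1 )*5^1 * 7^1*23^( - 1 ) 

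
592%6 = 4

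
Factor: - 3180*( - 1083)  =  2^2 * 3^2*5^1*19^2* 53^1= 3443940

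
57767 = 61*947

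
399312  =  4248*94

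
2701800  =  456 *5925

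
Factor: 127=127^1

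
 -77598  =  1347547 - 1425145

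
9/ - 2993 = -9/2993 = - 0.00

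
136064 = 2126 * 64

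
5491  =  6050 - 559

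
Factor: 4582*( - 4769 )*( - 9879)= 215871541482 =2^1*3^1 *19^1 * 29^1*37^1*79^1*89^1*251^1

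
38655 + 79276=117931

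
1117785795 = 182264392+935521403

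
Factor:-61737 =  - 3^1*13^1* 1583^1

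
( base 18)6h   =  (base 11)104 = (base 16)7d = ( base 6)325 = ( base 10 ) 125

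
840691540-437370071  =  403321469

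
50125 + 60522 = 110647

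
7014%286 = 150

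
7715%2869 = 1977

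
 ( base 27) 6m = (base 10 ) 184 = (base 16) b8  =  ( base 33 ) 5J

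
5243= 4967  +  276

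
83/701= 83/701=0.12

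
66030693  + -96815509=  - 30784816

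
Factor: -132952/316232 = -16619/39529 =- 7^( - 1 )*5647^(  -  1)*16619^1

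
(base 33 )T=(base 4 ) 131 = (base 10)29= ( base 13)23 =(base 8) 35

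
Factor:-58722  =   - 2^1*3^1*9787^1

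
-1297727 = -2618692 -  - 1320965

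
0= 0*7784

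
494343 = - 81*(-6103)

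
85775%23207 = 16154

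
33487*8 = 267896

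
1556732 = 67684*23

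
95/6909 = 95/6909 = 0.01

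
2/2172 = 1/1086 = 0.00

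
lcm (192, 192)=192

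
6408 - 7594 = - 1186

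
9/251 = 9/251 = 0.04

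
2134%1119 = 1015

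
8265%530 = 315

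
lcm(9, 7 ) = 63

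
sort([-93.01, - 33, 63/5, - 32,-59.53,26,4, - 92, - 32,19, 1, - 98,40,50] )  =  [ - 98, - 93.01, - 92,-59.53, - 33, - 32 , - 32,1,4, 63/5, 19, 26, 40,50]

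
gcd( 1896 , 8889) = 3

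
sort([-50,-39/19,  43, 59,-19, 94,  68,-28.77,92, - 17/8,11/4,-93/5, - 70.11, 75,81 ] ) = [ - 70.11, - 50, - 28.77, - 19,-93/5,-17/8,- 39/19, 11/4, 43, 59, 68, 75,81, 92, 94]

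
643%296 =51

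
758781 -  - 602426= 1361207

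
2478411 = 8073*307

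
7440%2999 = 1442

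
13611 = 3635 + 9976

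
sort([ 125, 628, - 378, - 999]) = [ - 999 , - 378,125,628 ]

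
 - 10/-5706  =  5/2853 = 0.00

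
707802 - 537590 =170212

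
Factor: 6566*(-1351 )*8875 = - 2^1 * 5^3*7^3 * 67^1*71^1*193^1= - 78727160750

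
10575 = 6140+4435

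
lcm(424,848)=848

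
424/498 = 212/249= 0.85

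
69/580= 69/580 = 0.12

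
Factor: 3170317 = 73^1*137^1*317^1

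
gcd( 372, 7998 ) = 186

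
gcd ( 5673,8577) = 3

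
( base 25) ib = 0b111001101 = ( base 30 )fb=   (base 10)461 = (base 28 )GD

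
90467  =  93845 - 3378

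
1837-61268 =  - 59431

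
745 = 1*745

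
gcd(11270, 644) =322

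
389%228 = 161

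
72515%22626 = 4637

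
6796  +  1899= 8695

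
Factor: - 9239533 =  - 593^1*15581^1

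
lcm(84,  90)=1260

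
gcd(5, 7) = 1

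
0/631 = 0 = 0.00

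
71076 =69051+2025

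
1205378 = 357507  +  847871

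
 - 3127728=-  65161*48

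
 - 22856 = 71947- 94803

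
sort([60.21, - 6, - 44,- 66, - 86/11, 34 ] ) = [ - 66,  -  44,-86/11, - 6, 34,  60.21]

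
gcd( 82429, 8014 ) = 1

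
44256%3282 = 1590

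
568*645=366360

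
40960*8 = 327680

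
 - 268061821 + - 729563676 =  - 997625497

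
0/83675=0=0.00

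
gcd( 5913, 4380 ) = 219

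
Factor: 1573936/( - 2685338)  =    -  786968/1342669 =- 2^3*7^1*13^1*23^1*47^1*1342669^( - 1 ) 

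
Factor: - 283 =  - 283^1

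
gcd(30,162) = 6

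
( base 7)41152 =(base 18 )1CH7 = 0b10011100110001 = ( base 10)10033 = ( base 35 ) 86N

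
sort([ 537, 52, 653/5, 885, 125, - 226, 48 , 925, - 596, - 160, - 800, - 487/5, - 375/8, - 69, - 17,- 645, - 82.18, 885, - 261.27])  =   [ - 800, - 645, -596, - 261.27, -226, - 160,-487/5, - 82.18, - 69, - 375/8  , - 17,48, 52,125, 653/5,537, 885, 885,925 ]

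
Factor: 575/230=5/2 = 2^( - 1 )*5^1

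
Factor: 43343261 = 13^2*256469^1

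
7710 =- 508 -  - 8218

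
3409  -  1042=2367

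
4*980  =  3920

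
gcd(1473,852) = 3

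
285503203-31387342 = 254115861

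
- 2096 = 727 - 2823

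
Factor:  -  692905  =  -5^1 * 138581^1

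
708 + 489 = 1197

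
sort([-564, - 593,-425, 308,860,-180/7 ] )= [ - 593, - 564, - 425, - 180/7,308,860 ]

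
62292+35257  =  97549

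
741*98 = 72618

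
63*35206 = 2217978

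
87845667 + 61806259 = 149651926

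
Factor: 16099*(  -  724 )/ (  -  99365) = 2^2 * 5^( - 1 ) * 7^(-1) * 167^(-1) *181^1*947^1 = 685628/5845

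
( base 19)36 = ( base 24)2F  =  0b111111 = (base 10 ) 63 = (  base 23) 2H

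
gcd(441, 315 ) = 63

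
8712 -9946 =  - 1234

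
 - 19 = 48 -67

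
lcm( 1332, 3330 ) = 6660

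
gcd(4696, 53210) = 2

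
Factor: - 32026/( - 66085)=2^1*5^( - 1 )*67^1*239^1*13217^( - 1 ) 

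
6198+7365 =13563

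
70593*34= 2400162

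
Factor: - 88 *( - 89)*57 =446424=   2^3*3^1*11^1 *19^1 *89^1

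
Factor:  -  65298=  - 2^1 * 3^1*10883^1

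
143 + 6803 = 6946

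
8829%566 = 339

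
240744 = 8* 30093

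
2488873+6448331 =8937204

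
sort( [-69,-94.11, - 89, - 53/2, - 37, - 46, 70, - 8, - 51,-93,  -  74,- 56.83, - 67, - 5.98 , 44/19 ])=[ - 94.11, - 93,  -  89, - 74, - 69, - 67,- 56.83, -51, - 46, - 37, - 53/2, - 8,- 5.98,44/19, 70 ] 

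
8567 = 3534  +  5033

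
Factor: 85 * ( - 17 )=  -  5^1*17^2= -1445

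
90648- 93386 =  - 2738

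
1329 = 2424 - 1095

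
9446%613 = 251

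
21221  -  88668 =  - 67447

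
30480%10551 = 9378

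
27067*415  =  11232805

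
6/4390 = 3/2195  =  0.00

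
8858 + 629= 9487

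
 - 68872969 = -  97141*709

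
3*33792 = 101376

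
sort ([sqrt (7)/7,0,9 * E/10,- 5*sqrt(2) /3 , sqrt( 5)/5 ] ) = [ - 5*sqrt( 2) /3, 0,sqrt( 7 )/7, sqrt( 5) /5,9*E/10]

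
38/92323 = 38/92323 = 0.00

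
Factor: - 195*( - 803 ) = 3^1*5^1  *11^1*13^1*73^1 = 156585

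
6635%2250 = 2135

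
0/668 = 0 = 0.00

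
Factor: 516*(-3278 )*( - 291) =492211368 = 2^3*3^2*11^1*43^1*97^1 *149^1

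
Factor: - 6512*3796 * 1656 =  - 40935578112 = - 2^9*3^2 * 11^1 * 13^1*23^1 * 37^1*73^1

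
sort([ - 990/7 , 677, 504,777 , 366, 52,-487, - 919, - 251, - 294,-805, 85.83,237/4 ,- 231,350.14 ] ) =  [ - 919, -805, - 487, - 294, - 251, - 231, - 990/7,  52,237/4 , 85.83,350.14  ,  366, 504,  677 , 777]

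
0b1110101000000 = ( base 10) 7488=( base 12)4400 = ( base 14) 2A2C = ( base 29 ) 8q6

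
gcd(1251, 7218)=9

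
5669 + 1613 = 7282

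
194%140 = 54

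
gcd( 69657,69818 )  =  7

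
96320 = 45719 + 50601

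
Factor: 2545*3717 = 9459765=   3^2*5^1*7^1*59^1*509^1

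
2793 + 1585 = 4378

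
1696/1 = 1696 = 1696.00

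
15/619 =15/619 =0.02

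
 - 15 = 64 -79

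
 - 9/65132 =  -9/65132 = - 0.00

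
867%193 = 95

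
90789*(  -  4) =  - 363156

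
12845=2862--9983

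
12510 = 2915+9595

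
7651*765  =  5853015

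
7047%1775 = 1722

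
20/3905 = 4/781=0.01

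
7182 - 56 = 7126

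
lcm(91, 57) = 5187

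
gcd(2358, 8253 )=1179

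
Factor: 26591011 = 26591011^1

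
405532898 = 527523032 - 121990134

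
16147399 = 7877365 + 8270034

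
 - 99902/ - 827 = 99902/827 = 120.80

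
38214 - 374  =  37840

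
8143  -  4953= 3190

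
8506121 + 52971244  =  61477365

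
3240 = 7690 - 4450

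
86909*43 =3737087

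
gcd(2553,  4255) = 851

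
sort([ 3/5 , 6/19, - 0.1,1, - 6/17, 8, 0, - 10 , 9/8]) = [ - 10, - 6/17, - 0.1, 0, 6/19, 3/5,1,9/8, 8]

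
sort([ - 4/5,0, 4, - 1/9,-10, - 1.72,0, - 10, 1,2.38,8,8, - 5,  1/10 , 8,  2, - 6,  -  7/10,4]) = [ - 10, - 10, - 6, - 5, - 1.72, -4/5 ,-7/10, -1/9,  0,0,1/10, 1,2,2.38 , 4,4,8, 8,8] 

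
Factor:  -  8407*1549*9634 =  - 2^1*7^1*1201^1*1549^1*4817^1 = - 125458215862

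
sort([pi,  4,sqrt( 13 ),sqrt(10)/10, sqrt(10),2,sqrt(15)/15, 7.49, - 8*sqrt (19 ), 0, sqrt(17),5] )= [ - 8*sqrt( 19),0,sqrt( 15)/15,sqrt(10 ) /10, 2, pi, sqrt( 10 ),sqrt(13),4,sqrt( 17 ),5,7.49]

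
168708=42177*4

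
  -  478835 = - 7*68405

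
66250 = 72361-6111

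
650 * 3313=2153450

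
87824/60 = 1463 + 11/15 = 1463.73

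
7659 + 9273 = 16932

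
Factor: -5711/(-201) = 3^( - 1)*67^( - 1)*5711^1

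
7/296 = 7/296 = 0.02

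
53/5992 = 53/5992 = 0.01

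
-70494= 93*( - 758 )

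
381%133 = 115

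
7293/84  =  86 + 23/28 = 86.82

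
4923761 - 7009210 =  - 2085449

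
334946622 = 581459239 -246512617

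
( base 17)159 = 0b101111111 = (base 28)dj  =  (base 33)BK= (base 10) 383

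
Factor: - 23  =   - 23^1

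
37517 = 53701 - 16184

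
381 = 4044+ - 3663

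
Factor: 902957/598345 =5^(-1)*  11^( - 1 ) * 83^1 = 83/55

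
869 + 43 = 912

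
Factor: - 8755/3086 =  - 2^( - 1 )*5^1 *17^1*103^1*1543^(  -  1)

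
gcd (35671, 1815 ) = 1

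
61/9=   61/9  =  6.78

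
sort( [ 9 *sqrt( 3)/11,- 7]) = [ - 7,9*sqrt(3 ) /11]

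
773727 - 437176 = 336551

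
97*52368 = 5079696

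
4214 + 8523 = 12737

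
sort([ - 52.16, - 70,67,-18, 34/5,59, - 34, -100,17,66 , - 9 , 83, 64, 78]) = [ - 100, - 70, - 52.16 , - 34, - 18, - 9, 34/5, 17,59,  64, 66, 67,78,  83]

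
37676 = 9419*4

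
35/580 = 7/116 = 0.06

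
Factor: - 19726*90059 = - 2^1*7^1*1409^1*90059^1 = -1776503834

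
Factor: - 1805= - 5^1*19^2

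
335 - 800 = -465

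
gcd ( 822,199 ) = 1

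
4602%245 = 192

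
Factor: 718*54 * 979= 37957788 = 2^2 * 3^3*11^1*  89^1*359^1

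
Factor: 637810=2^1*5^1*63781^1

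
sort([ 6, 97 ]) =[ 6,97] 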